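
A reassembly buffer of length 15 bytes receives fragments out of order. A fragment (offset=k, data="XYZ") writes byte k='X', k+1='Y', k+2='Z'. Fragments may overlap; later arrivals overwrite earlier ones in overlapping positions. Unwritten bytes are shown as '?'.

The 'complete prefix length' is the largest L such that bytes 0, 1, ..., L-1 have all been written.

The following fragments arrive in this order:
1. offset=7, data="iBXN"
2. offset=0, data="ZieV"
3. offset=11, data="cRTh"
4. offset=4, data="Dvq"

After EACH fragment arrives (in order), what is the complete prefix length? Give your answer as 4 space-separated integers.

Answer: 0 4 4 15

Derivation:
Fragment 1: offset=7 data="iBXN" -> buffer=???????iBXN???? -> prefix_len=0
Fragment 2: offset=0 data="ZieV" -> buffer=ZieV???iBXN???? -> prefix_len=4
Fragment 3: offset=11 data="cRTh" -> buffer=ZieV???iBXNcRTh -> prefix_len=4
Fragment 4: offset=4 data="Dvq" -> buffer=ZieVDvqiBXNcRTh -> prefix_len=15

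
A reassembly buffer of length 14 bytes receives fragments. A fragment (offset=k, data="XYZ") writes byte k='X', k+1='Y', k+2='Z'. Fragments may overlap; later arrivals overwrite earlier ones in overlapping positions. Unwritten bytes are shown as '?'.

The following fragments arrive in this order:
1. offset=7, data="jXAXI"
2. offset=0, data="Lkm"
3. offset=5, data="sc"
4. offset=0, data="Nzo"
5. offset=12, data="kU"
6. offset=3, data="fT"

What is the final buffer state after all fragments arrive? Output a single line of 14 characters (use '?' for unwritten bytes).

Answer: NzofTscjXAXIkU

Derivation:
Fragment 1: offset=7 data="jXAXI" -> buffer=???????jXAXI??
Fragment 2: offset=0 data="Lkm" -> buffer=Lkm????jXAXI??
Fragment 3: offset=5 data="sc" -> buffer=Lkm??scjXAXI??
Fragment 4: offset=0 data="Nzo" -> buffer=Nzo??scjXAXI??
Fragment 5: offset=12 data="kU" -> buffer=Nzo??scjXAXIkU
Fragment 6: offset=3 data="fT" -> buffer=NzofTscjXAXIkU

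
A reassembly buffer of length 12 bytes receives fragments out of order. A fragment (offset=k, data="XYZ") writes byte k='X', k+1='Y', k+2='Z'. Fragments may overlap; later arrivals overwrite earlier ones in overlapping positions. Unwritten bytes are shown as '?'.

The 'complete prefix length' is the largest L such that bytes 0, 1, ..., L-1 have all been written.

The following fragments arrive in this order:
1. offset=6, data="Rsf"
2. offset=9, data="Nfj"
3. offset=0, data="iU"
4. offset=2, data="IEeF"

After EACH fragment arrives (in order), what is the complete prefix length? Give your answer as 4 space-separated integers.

Fragment 1: offset=6 data="Rsf" -> buffer=??????Rsf??? -> prefix_len=0
Fragment 2: offset=9 data="Nfj" -> buffer=??????RsfNfj -> prefix_len=0
Fragment 3: offset=0 data="iU" -> buffer=iU????RsfNfj -> prefix_len=2
Fragment 4: offset=2 data="IEeF" -> buffer=iUIEeFRsfNfj -> prefix_len=12

Answer: 0 0 2 12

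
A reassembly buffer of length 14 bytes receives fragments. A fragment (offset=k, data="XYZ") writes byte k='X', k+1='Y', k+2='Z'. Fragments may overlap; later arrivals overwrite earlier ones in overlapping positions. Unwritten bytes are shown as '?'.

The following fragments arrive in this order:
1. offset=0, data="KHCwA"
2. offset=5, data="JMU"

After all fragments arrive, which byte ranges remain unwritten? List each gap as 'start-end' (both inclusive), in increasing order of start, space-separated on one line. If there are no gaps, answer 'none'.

Fragment 1: offset=0 len=5
Fragment 2: offset=5 len=3
Gaps: 8-13

Answer: 8-13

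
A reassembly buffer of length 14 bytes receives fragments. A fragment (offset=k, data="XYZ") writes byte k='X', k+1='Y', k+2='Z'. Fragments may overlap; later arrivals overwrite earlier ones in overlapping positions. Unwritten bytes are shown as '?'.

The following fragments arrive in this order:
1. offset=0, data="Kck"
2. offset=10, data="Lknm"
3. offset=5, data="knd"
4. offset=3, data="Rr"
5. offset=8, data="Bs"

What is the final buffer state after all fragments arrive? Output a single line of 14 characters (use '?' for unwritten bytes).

Answer: KckRrkndBsLknm

Derivation:
Fragment 1: offset=0 data="Kck" -> buffer=Kck???????????
Fragment 2: offset=10 data="Lknm" -> buffer=Kck???????Lknm
Fragment 3: offset=5 data="knd" -> buffer=Kck??knd??Lknm
Fragment 4: offset=3 data="Rr" -> buffer=KckRrknd??Lknm
Fragment 5: offset=8 data="Bs" -> buffer=KckRrkndBsLknm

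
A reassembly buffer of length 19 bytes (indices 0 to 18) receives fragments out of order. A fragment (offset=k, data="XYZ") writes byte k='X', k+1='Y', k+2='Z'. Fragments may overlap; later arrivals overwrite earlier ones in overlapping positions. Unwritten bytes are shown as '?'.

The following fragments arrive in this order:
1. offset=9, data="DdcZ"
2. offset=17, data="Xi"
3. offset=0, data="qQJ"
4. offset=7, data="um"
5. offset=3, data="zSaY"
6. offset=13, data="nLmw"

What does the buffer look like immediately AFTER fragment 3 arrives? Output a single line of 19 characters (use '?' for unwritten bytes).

Fragment 1: offset=9 data="DdcZ" -> buffer=?????????DdcZ??????
Fragment 2: offset=17 data="Xi" -> buffer=?????????DdcZ????Xi
Fragment 3: offset=0 data="qQJ" -> buffer=qQJ??????DdcZ????Xi

Answer: qQJ??????DdcZ????Xi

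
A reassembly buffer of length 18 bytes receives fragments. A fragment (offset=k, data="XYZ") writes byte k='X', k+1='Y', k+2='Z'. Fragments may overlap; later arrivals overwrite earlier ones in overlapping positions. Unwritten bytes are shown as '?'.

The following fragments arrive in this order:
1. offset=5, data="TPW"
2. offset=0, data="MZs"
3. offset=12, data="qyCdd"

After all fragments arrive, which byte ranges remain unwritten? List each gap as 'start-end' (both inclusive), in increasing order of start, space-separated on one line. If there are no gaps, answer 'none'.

Answer: 3-4 8-11 17-17

Derivation:
Fragment 1: offset=5 len=3
Fragment 2: offset=0 len=3
Fragment 3: offset=12 len=5
Gaps: 3-4 8-11 17-17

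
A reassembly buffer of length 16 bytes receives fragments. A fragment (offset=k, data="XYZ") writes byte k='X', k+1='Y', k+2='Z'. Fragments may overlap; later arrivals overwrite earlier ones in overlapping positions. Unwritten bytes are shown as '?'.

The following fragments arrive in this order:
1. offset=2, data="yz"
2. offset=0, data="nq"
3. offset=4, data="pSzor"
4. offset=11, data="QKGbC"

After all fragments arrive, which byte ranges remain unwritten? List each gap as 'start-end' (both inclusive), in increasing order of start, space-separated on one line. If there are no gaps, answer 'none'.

Fragment 1: offset=2 len=2
Fragment 2: offset=0 len=2
Fragment 3: offset=4 len=5
Fragment 4: offset=11 len=5
Gaps: 9-10

Answer: 9-10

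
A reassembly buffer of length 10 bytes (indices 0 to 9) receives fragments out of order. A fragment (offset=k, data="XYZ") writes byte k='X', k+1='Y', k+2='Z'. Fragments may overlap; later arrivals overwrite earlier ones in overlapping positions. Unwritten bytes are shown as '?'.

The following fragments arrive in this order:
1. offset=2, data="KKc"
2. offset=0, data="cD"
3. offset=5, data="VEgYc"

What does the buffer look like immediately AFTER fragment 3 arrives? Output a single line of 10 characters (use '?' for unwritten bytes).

Fragment 1: offset=2 data="KKc" -> buffer=??KKc?????
Fragment 2: offset=0 data="cD" -> buffer=cDKKc?????
Fragment 3: offset=5 data="VEgYc" -> buffer=cDKKcVEgYc

Answer: cDKKcVEgYc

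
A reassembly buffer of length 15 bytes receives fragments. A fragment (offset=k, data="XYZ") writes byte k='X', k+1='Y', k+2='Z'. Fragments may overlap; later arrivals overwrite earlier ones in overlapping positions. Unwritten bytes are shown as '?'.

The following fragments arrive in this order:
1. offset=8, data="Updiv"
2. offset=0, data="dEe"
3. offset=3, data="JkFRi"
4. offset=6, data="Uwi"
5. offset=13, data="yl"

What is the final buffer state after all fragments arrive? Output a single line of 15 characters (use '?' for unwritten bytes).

Answer: dEeJkFUwipdivyl

Derivation:
Fragment 1: offset=8 data="Updiv" -> buffer=????????Updiv??
Fragment 2: offset=0 data="dEe" -> buffer=dEe?????Updiv??
Fragment 3: offset=3 data="JkFRi" -> buffer=dEeJkFRiUpdiv??
Fragment 4: offset=6 data="Uwi" -> buffer=dEeJkFUwipdiv??
Fragment 5: offset=13 data="yl" -> buffer=dEeJkFUwipdivyl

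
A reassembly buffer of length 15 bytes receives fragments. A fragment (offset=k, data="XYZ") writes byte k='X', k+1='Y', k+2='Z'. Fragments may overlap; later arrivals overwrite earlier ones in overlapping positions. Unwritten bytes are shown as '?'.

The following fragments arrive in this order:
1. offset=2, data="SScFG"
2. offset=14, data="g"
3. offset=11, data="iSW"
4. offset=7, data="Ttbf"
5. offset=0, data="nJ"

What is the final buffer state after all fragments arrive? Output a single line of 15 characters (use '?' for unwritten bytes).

Answer: nJSScFGTtbfiSWg

Derivation:
Fragment 1: offset=2 data="SScFG" -> buffer=??SScFG????????
Fragment 2: offset=14 data="g" -> buffer=??SScFG???????g
Fragment 3: offset=11 data="iSW" -> buffer=??SScFG????iSWg
Fragment 4: offset=7 data="Ttbf" -> buffer=??SScFGTtbfiSWg
Fragment 5: offset=0 data="nJ" -> buffer=nJSScFGTtbfiSWg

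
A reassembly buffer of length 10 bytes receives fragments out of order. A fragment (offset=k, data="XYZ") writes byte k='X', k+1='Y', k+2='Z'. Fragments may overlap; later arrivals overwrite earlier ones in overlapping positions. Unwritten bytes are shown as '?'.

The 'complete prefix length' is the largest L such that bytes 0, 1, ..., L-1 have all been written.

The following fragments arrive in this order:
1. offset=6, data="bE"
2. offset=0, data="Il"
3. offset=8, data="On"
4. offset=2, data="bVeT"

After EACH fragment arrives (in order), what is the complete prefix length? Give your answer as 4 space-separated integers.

Fragment 1: offset=6 data="bE" -> buffer=??????bE?? -> prefix_len=0
Fragment 2: offset=0 data="Il" -> buffer=Il????bE?? -> prefix_len=2
Fragment 3: offset=8 data="On" -> buffer=Il????bEOn -> prefix_len=2
Fragment 4: offset=2 data="bVeT" -> buffer=IlbVeTbEOn -> prefix_len=10

Answer: 0 2 2 10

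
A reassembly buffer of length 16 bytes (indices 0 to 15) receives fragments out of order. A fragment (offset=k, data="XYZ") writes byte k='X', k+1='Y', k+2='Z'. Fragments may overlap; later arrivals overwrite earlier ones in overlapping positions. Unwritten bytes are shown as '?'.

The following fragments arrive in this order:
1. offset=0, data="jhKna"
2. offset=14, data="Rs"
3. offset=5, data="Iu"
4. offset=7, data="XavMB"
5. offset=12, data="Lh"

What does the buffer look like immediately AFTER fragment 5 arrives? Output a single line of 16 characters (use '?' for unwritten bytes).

Fragment 1: offset=0 data="jhKna" -> buffer=jhKna???????????
Fragment 2: offset=14 data="Rs" -> buffer=jhKna?????????Rs
Fragment 3: offset=5 data="Iu" -> buffer=jhKnaIu???????Rs
Fragment 4: offset=7 data="XavMB" -> buffer=jhKnaIuXavMB??Rs
Fragment 5: offset=12 data="Lh" -> buffer=jhKnaIuXavMBLhRs

Answer: jhKnaIuXavMBLhRs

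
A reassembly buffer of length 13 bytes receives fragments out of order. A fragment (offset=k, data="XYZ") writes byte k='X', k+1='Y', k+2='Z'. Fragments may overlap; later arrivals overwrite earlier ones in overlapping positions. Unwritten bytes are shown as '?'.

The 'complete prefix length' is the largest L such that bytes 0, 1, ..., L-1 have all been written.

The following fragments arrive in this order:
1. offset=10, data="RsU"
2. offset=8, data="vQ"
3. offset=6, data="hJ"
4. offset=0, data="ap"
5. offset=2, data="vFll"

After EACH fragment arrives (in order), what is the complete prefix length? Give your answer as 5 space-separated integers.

Answer: 0 0 0 2 13

Derivation:
Fragment 1: offset=10 data="RsU" -> buffer=??????????RsU -> prefix_len=0
Fragment 2: offset=8 data="vQ" -> buffer=????????vQRsU -> prefix_len=0
Fragment 3: offset=6 data="hJ" -> buffer=??????hJvQRsU -> prefix_len=0
Fragment 4: offset=0 data="ap" -> buffer=ap????hJvQRsU -> prefix_len=2
Fragment 5: offset=2 data="vFll" -> buffer=apvFllhJvQRsU -> prefix_len=13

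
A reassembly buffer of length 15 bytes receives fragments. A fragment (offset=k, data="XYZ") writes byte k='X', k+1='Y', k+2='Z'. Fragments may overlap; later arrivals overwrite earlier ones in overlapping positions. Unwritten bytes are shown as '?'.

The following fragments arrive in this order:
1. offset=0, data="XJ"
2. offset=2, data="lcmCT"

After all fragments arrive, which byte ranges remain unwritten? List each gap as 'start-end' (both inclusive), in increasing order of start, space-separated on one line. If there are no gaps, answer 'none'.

Fragment 1: offset=0 len=2
Fragment 2: offset=2 len=5
Gaps: 7-14

Answer: 7-14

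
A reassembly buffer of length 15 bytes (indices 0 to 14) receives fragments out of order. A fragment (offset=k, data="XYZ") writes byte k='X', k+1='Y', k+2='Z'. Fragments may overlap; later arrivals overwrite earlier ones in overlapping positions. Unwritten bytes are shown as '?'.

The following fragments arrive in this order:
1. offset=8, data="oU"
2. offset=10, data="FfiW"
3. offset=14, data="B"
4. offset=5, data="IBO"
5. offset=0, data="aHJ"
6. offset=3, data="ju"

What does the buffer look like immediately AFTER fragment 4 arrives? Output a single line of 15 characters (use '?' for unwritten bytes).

Answer: ?????IBOoUFfiWB

Derivation:
Fragment 1: offset=8 data="oU" -> buffer=????????oU?????
Fragment 2: offset=10 data="FfiW" -> buffer=????????oUFfiW?
Fragment 3: offset=14 data="B" -> buffer=????????oUFfiWB
Fragment 4: offset=5 data="IBO" -> buffer=?????IBOoUFfiWB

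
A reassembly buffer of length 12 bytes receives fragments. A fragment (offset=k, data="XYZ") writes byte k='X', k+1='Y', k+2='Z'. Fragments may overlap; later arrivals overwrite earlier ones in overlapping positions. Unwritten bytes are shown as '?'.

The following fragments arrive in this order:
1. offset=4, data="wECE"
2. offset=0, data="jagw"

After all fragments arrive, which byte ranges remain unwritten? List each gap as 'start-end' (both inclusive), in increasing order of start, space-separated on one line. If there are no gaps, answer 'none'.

Fragment 1: offset=4 len=4
Fragment 2: offset=0 len=4
Gaps: 8-11

Answer: 8-11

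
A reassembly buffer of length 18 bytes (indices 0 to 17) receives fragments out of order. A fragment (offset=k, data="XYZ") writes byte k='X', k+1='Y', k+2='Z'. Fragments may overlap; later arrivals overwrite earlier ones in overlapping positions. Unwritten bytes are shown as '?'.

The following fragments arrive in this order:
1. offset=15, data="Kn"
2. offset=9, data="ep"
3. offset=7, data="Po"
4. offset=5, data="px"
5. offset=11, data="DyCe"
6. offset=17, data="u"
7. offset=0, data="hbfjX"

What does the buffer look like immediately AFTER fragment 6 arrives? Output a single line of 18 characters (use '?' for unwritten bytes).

Answer: ?????pxPoepDyCeKnu

Derivation:
Fragment 1: offset=15 data="Kn" -> buffer=???????????????Kn?
Fragment 2: offset=9 data="ep" -> buffer=?????????ep????Kn?
Fragment 3: offset=7 data="Po" -> buffer=???????Poep????Kn?
Fragment 4: offset=5 data="px" -> buffer=?????pxPoep????Kn?
Fragment 5: offset=11 data="DyCe" -> buffer=?????pxPoepDyCeKn?
Fragment 6: offset=17 data="u" -> buffer=?????pxPoepDyCeKnu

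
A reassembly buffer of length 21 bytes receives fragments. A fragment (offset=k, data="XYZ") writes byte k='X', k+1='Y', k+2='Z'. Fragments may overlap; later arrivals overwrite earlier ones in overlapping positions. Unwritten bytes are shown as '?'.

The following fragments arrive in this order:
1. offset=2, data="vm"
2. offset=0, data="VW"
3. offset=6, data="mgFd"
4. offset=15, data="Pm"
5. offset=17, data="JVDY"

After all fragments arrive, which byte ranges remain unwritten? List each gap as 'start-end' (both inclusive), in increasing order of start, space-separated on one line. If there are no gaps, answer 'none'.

Answer: 4-5 10-14

Derivation:
Fragment 1: offset=2 len=2
Fragment 2: offset=0 len=2
Fragment 3: offset=6 len=4
Fragment 4: offset=15 len=2
Fragment 5: offset=17 len=4
Gaps: 4-5 10-14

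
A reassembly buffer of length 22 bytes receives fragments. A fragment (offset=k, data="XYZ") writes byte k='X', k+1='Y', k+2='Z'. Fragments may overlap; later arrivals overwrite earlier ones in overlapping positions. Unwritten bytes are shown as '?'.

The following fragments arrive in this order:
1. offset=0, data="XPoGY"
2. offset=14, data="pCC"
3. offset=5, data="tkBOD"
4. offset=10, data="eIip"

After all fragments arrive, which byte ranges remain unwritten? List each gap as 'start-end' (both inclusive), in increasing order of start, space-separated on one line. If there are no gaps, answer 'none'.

Answer: 17-21

Derivation:
Fragment 1: offset=0 len=5
Fragment 2: offset=14 len=3
Fragment 3: offset=5 len=5
Fragment 4: offset=10 len=4
Gaps: 17-21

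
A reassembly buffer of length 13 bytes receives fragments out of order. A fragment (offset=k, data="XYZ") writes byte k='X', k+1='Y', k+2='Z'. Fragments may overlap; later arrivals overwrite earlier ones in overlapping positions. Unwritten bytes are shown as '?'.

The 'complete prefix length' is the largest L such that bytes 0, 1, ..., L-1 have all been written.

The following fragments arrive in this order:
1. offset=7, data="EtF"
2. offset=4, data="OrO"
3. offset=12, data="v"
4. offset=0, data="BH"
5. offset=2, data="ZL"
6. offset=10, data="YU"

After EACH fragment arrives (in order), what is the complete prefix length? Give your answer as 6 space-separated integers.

Answer: 0 0 0 2 10 13

Derivation:
Fragment 1: offset=7 data="EtF" -> buffer=???????EtF??? -> prefix_len=0
Fragment 2: offset=4 data="OrO" -> buffer=????OrOEtF??? -> prefix_len=0
Fragment 3: offset=12 data="v" -> buffer=????OrOEtF??v -> prefix_len=0
Fragment 4: offset=0 data="BH" -> buffer=BH??OrOEtF??v -> prefix_len=2
Fragment 5: offset=2 data="ZL" -> buffer=BHZLOrOEtF??v -> prefix_len=10
Fragment 6: offset=10 data="YU" -> buffer=BHZLOrOEtFYUv -> prefix_len=13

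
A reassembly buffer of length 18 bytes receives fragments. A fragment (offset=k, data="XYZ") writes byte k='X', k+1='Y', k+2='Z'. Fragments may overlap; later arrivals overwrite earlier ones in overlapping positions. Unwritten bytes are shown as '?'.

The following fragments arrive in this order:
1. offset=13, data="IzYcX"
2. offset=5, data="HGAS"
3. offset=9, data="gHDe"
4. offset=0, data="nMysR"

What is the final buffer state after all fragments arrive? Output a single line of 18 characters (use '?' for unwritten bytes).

Fragment 1: offset=13 data="IzYcX" -> buffer=?????????????IzYcX
Fragment 2: offset=5 data="HGAS" -> buffer=?????HGAS????IzYcX
Fragment 3: offset=9 data="gHDe" -> buffer=?????HGASgHDeIzYcX
Fragment 4: offset=0 data="nMysR" -> buffer=nMysRHGASgHDeIzYcX

Answer: nMysRHGASgHDeIzYcX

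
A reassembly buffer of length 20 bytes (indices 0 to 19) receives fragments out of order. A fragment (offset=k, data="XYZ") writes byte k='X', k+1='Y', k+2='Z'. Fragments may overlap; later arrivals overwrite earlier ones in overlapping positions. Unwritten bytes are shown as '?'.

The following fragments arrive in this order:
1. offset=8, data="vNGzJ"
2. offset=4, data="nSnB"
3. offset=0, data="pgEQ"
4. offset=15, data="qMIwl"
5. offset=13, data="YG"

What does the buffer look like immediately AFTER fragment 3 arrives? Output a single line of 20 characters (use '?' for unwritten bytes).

Answer: pgEQnSnBvNGzJ???????

Derivation:
Fragment 1: offset=8 data="vNGzJ" -> buffer=????????vNGzJ???????
Fragment 2: offset=4 data="nSnB" -> buffer=????nSnBvNGzJ???????
Fragment 3: offset=0 data="pgEQ" -> buffer=pgEQnSnBvNGzJ???????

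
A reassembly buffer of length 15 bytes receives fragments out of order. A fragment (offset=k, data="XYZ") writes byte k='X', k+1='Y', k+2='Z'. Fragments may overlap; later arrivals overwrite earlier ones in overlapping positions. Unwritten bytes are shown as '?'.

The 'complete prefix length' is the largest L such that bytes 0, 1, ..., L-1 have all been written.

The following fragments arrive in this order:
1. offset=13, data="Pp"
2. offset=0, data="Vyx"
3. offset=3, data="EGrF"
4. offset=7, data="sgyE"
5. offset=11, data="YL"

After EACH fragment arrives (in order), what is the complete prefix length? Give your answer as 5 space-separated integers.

Answer: 0 3 7 11 15

Derivation:
Fragment 1: offset=13 data="Pp" -> buffer=?????????????Pp -> prefix_len=0
Fragment 2: offset=0 data="Vyx" -> buffer=Vyx??????????Pp -> prefix_len=3
Fragment 3: offset=3 data="EGrF" -> buffer=VyxEGrF??????Pp -> prefix_len=7
Fragment 4: offset=7 data="sgyE" -> buffer=VyxEGrFsgyE??Pp -> prefix_len=11
Fragment 5: offset=11 data="YL" -> buffer=VyxEGrFsgyEYLPp -> prefix_len=15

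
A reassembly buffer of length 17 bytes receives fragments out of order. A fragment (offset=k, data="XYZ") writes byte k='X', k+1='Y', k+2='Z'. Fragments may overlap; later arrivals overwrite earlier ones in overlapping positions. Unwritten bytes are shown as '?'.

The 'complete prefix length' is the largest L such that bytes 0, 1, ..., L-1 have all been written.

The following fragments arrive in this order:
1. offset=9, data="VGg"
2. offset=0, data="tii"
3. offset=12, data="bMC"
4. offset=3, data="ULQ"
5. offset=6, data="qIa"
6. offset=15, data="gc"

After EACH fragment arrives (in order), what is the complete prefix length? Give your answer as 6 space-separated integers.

Answer: 0 3 3 6 15 17

Derivation:
Fragment 1: offset=9 data="VGg" -> buffer=?????????VGg????? -> prefix_len=0
Fragment 2: offset=0 data="tii" -> buffer=tii??????VGg????? -> prefix_len=3
Fragment 3: offset=12 data="bMC" -> buffer=tii??????VGgbMC?? -> prefix_len=3
Fragment 4: offset=3 data="ULQ" -> buffer=tiiULQ???VGgbMC?? -> prefix_len=6
Fragment 5: offset=6 data="qIa" -> buffer=tiiULQqIaVGgbMC?? -> prefix_len=15
Fragment 6: offset=15 data="gc" -> buffer=tiiULQqIaVGgbMCgc -> prefix_len=17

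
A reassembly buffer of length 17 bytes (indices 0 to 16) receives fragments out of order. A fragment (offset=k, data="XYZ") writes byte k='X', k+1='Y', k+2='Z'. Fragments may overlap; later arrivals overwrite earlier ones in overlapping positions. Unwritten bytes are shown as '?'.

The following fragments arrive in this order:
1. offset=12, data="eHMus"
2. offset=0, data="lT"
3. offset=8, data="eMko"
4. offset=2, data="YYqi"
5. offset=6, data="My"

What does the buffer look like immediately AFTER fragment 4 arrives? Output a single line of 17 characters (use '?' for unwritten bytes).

Answer: lTYYqi??eMkoeHMus

Derivation:
Fragment 1: offset=12 data="eHMus" -> buffer=????????????eHMus
Fragment 2: offset=0 data="lT" -> buffer=lT??????????eHMus
Fragment 3: offset=8 data="eMko" -> buffer=lT??????eMkoeHMus
Fragment 4: offset=2 data="YYqi" -> buffer=lTYYqi??eMkoeHMus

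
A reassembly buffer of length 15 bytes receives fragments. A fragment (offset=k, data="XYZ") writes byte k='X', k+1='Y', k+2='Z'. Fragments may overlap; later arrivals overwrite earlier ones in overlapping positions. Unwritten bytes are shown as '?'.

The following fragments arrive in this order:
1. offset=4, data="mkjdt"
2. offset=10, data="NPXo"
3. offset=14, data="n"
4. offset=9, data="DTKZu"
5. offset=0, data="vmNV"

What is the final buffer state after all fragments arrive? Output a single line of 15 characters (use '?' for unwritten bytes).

Answer: vmNVmkjdtDTKZun

Derivation:
Fragment 1: offset=4 data="mkjdt" -> buffer=????mkjdt??????
Fragment 2: offset=10 data="NPXo" -> buffer=????mkjdt?NPXo?
Fragment 3: offset=14 data="n" -> buffer=????mkjdt?NPXon
Fragment 4: offset=9 data="DTKZu" -> buffer=????mkjdtDTKZun
Fragment 5: offset=0 data="vmNV" -> buffer=vmNVmkjdtDTKZun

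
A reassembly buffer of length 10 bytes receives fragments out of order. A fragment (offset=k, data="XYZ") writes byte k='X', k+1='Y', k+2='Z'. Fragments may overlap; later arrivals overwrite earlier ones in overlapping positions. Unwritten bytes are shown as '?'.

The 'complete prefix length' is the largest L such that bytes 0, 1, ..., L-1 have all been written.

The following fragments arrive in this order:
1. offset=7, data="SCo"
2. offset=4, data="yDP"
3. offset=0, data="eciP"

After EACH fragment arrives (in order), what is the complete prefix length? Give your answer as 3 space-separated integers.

Answer: 0 0 10

Derivation:
Fragment 1: offset=7 data="SCo" -> buffer=???????SCo -> prefix_len=0
Fragment 2: offset=4 data="yDP" -> buffer=????yDPSCo -> prefix_len=0
Fragment 3: offset=0 data="eciP" -> buffer=eciPyDPSCo -> prefix_len=10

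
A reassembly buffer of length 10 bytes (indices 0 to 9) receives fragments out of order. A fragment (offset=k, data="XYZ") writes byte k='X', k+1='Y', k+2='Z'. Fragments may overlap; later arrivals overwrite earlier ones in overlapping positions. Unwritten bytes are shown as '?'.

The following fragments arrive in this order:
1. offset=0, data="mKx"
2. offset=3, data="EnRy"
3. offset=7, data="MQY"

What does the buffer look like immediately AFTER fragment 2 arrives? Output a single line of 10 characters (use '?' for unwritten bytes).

Answer: mKxEnRy???

Derivation:
Fragment 1: offset=0 data="mKx" -> buffer=mKx???????
Fragment 2: offset=3 data="EnRy" -> buffer=mKxEnRy???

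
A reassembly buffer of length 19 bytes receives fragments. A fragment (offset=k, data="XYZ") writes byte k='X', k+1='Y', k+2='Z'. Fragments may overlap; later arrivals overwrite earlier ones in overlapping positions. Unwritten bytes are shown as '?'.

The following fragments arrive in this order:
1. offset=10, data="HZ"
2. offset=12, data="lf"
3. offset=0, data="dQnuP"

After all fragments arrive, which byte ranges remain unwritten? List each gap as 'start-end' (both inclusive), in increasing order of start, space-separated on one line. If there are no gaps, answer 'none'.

Answer: 5-9 14-18

Derivation:
Fragment 1: offset=10 len=2
Fragment 2: offset=12 len=2
Fragment 3: offset=0 len=5
Gaps: 5-9 14-18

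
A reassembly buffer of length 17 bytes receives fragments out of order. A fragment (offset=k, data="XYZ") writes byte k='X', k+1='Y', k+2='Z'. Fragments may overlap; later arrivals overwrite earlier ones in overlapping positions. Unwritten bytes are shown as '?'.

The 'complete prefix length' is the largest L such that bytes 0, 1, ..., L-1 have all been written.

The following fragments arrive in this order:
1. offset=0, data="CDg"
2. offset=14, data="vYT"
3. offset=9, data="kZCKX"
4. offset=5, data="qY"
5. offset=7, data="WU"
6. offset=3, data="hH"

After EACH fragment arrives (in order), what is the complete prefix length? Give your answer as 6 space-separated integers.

Fragment 1: offset=0 data="CDg" -> buffer=CDg?????????????? -> prefix_len=3
Fragment 2: offset=14 data="vYT" -> buffer=CDg???????????vYT -> prefix_len=3
Fragment 3: offset=9 data="kZCKX" -> buffer=CDg??????kZCKXvYT -> prefix_len=3
Fragment 4: offset=5 data="qY" -> buffer=CDg??qY??kZCKXvYT -> prefix_len=3
Fragment 5: offset=7 data="WU" -> buffer=CDg??qYWUkZCKXvYT -> prefix_len=3
Fragment 6: offset=3 data="hH" -> buffer=CDghHqYWUkZCKXvYT -> prefix_len=17

Answer: 3 3 3 3 3 17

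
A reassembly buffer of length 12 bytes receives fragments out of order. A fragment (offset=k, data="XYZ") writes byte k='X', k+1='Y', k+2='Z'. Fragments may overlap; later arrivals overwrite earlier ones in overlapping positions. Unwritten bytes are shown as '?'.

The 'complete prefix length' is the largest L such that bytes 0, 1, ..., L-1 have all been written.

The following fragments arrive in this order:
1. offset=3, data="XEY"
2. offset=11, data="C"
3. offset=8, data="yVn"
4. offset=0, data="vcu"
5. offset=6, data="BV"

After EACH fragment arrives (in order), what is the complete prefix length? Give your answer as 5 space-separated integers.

Answer: 0 0 0 6 12

Derivation:
Fragment 1: offset=3 data="XEY" -> buffer=???XEY?????? -> prefix_len=0
Fragment 2: offset=11 data="C" -> buffer=???XEY?????C -> prefix_len=0
Fragment 3: offset=8 data="yVn" -> buffer=???XEY??yVnC -> prefix_len=0
Fragment 4: offset=0 data="vcu" -> buffer=vcuXEY??yVnC -> prefix_len=6
Fragment 5: offset=6 data="BV" -> buffer=vcuXEYBVyVnC -> prefix_len=12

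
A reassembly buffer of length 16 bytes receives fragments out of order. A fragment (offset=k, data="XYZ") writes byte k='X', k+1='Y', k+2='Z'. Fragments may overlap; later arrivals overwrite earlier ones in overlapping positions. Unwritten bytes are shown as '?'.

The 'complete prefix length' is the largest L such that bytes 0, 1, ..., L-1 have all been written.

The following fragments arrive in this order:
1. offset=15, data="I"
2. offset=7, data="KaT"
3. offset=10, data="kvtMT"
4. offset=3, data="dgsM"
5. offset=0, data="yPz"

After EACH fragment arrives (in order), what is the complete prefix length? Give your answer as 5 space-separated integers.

Fragment 1: offset=15 data="I" -> buffer=???????????????I -> prefix_len=0
Fragment 2: offset=7 data="KaT" -> buffer=???????KaT?????I -> prefix_len=0
Fragment 3: offset=10 data="kvtMT" -> buffer=???????KaTkvtMTI -> prefix_len=0
Fragment 4: offset=3 data="dgsM" -> buffer=???dgsMKaTkvtMTI -> prefix_len=0
Fragment 5: offset=0 data="yPz" -> buffer=yPzdgsMKaTkvtMTI -> prefix_len=16

Answer: 0 0 0 0 16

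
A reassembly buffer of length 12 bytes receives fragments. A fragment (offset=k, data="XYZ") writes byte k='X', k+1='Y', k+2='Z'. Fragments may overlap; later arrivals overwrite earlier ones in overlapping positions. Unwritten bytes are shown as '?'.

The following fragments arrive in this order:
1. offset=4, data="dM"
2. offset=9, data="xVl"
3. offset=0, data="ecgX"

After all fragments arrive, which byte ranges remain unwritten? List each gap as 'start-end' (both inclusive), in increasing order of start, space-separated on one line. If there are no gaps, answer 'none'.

Answer: 6-8

Derivation:
Fragment 1: offset=4 len=2
Fragment 2: offset=9 len=3
Fragment 3: offset=0 len=4
Gaps: 6-8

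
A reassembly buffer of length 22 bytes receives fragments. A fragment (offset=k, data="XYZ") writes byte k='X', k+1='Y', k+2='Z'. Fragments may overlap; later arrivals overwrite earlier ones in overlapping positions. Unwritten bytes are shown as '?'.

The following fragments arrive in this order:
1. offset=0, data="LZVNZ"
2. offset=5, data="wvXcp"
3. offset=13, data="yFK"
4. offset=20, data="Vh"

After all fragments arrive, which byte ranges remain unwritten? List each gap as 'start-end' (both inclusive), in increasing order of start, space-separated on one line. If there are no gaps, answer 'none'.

Fragment 1: offset=0 len=5
Fragment 2: offset=5 len=5
Fragment 3: offset=13 len=3
Fragment 4: offset=20 len=2
Gaps: 10-12 16-19

Answer: 10-12 16-19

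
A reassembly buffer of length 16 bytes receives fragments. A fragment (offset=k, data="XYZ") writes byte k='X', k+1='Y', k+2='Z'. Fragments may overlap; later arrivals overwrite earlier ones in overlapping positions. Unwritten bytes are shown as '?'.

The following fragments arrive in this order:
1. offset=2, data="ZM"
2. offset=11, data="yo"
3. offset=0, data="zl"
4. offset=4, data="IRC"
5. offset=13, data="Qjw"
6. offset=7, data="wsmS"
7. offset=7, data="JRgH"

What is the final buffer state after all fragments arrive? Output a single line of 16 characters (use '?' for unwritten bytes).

Fragment 1: offset=2 data="ZM" -> buffer=??ZM????????????
Fragment 2: offset=11 data="yo" -> buffer=??ZM???????yo???
Fragment 3: offset=0 data="zl" -> buffer=zlZM???????yo???
Fragment 4: offset=4 data="IRC" -> buffer=zlZMIRC????yo???
Fragment 5: offset=13 data="Qjw" -> buffer=zlZMIRC????yoQjw
Fragment 6: offset=7 data="wsmS" -> buffer=zlZMIRCwsmSyoQjw
Fragment 7: offset=7 data="JRgH" -> buffer=zlZMIRCJRgHyoQjw

Answer: zlZMIRCJRgHyoQjw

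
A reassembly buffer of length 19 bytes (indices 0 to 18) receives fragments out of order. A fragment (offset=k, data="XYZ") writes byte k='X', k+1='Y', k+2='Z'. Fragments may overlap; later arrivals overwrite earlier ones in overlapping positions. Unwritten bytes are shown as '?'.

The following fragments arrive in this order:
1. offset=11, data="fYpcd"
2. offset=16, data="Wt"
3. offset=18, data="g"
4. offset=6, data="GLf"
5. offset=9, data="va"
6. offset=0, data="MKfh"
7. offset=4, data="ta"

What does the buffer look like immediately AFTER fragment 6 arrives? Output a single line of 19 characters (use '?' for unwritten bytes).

Answer: MKfh??GLfvafYpcdWtg

Derivation:
Fragment 1: offset=11 data="fYpcd" -> buffer=???????????fYpcd???
Fragment 2: offset=16 data="Wt" -> buffer=???????????fYpcdWt?
Fragment 3: offset=18 data="g" -> buffer=???????????fYpcdWtg
Fragment 4: offset=6 data="GLf" -> buffer=??????GLf??fYpcdWtg
Fragment 5: offset=9 data="va" -> buffer=??????GLfvafYpcdWtg
Fragment 6: offset=0 data="MKfh" -> buffer=MKfh??GLfvafYpcdWtg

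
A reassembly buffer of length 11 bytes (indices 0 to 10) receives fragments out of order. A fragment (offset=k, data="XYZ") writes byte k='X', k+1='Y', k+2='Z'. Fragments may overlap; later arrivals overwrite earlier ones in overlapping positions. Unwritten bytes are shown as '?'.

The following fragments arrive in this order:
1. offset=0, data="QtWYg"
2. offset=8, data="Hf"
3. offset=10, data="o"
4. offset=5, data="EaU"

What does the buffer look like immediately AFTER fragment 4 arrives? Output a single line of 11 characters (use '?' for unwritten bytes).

Answer: QtWYgEaUHfo

Derivation:
Fragment 1: offset=0 data="QtWYg" -> buffer=QtWYg??????
Fragment 2: offset=8 data="Hf" -> buffer=QtWYg???Hf?
Fragment 3: offset=10 data="o" -> buffer=QtWYg???Hfo
Fragment 4: offset=5 data="EaU" -> buffer=QtWYgEaUHfo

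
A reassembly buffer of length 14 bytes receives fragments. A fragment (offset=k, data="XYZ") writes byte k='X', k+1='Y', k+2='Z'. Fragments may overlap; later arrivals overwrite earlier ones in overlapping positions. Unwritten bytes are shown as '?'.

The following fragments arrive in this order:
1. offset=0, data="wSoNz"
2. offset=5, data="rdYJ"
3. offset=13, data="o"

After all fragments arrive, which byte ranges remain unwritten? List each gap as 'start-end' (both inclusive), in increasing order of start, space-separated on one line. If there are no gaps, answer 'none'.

Answer: 9-12

Derivation:
Fragment 1: offset=0 len=5
Fragment 2: offset=5 len=4
Fragment 3: offset=13 len=1
Gaps: 9-12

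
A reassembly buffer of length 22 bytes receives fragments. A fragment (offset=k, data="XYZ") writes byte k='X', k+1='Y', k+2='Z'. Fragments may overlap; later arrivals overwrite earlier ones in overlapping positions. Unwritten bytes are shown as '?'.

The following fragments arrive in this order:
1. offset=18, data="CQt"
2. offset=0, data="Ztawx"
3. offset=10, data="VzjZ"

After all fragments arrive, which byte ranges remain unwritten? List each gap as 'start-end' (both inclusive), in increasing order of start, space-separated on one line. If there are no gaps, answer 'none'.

Answer: 5-9 14-17 21-21

Derivation:
Fragment 1: offset=18 len=3
Fragment 2: offset=0 len=5
Fragment 3: offset=10 len=4
Gaps: 5-9 14-17 21-21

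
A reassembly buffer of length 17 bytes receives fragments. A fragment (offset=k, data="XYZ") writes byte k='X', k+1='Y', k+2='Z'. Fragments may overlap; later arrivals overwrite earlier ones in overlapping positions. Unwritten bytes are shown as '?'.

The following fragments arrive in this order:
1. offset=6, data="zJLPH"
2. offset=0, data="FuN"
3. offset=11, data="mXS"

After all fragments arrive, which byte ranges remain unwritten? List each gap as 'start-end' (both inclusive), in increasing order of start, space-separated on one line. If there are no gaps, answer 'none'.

Answer: 3-5 14-16

Derivation:
Fragment 1: offset=6 len=5
Fragment 2: offset=0 len=3
Fragment 3: offset=11 len=3
Gaps: 3-5 14-16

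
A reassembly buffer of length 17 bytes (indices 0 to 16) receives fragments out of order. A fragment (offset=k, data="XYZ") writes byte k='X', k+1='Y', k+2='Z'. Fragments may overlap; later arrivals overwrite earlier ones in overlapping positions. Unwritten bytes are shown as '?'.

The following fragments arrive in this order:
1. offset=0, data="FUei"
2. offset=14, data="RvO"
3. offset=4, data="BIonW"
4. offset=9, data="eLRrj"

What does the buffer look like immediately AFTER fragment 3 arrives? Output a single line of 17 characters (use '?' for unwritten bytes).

Fragment 1: offset=0 data="FUei" -> buffer=FUei?????????????
Fragment 2: offset=14 data="RvO" -> buffer=FUei??????????RvO
Fragment 3: offset=4 data="BIonW" -> buffer=FUeiBIonW?????RvO

Answer: FUeiBIonW?????RvO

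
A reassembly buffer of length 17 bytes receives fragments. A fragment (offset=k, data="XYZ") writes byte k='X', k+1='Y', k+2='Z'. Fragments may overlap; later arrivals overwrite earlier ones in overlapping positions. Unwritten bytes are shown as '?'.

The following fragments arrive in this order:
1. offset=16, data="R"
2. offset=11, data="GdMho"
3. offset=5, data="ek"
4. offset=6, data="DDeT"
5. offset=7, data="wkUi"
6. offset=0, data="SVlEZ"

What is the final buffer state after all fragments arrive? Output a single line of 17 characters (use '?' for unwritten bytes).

Fragment 1: offset=16 data="R" -> buffer=????????????????R
Fragment 2: offset=11 data="GdMho" -> buffer=???????????GdMhoR
Fragment 3: offset=5 data="ek" -> buffer=?????ek????GdMhoR
Fragment 4: offset=6 data="DDeT" -> buffer=?????eDDeT?GdMhoR
Fragment 5: offset=7 data="wkUi" -> buffer=?????eDwkUiGdMhoR
Fragment 6: offset=0 data="SVlEZ" -> buffer=SVlEZeDwkUiGdMhoR

Answer: SVlEZeDwkUiGdMhoR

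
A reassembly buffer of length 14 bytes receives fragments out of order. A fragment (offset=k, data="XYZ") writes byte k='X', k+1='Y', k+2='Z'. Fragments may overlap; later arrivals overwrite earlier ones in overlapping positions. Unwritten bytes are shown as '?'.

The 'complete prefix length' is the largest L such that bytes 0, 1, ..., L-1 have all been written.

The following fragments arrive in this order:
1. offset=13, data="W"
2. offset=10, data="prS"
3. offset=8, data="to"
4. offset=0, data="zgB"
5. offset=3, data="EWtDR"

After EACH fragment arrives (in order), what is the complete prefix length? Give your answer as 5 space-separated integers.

Fragment 1: offset=13 data="W" -> buffer=?????????????W -> prefix_len=0
Fragment 2: offset=10 data="prS" -> buffer=??????????prSW -> prefix_len=0
Fragment 3: offset=8 data="to" -> buffer=????????toprSW -> prefix_len=0
Fragment 4: offset=0 data="zgB" -> buffer=zgB?????toprSW -> prefix_len=3
Fragment 5: offset=3 data="EWtDR" -> buffer=zgBEWtDRtoprSW -> prefix_len=14

Answer: 0 0 0 3 14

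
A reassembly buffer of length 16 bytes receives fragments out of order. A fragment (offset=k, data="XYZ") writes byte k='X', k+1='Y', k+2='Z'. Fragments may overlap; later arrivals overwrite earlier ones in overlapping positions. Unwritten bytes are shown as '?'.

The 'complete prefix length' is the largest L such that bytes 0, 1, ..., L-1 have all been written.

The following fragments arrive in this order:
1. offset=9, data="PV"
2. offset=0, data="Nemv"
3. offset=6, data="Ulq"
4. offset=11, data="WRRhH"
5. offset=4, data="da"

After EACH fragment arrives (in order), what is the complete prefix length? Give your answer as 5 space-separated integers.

Fragment 1: offset=9 data="PV" -> buffer=?????????PV????? -> prefix_len=0
Fragment 2: offset=0 data="Nemv" -> buffer=Nemv?????PV????? -> prefix_len=4
Fragment 3: offset=6 data="Ulq" -> buffer=Nemv??UlqPV????? -> prefix_len=4
Fragment 4: offset=11 data="WRRhH" -> buffer=Nemv??UlqPVWRRhH -> prefix_len=4
Fragment 5: offset=4 data="da" -> buffer=NemvdaUlqPVWRRhH -> prefix_len=16

Answer: 0 4 4 4 16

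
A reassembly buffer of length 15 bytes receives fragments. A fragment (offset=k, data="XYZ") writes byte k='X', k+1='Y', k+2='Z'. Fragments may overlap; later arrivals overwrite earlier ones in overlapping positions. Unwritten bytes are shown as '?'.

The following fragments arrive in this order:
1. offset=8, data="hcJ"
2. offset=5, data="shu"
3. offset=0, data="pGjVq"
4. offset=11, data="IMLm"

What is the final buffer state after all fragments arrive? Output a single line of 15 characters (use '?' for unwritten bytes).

Fragment 1: offset=8 data="hcJ" -> buffer=????????hcJ????
Fragment 2: offset=5 data="shu" -> buffer=?????shuhcJ????
Fragment 3: offset=0 data="pGjVq" -> buffer=pGjVqshuhcJ????
Fragment 4: offset=11 data="IMLm" -> buffer=pGjVqshuhcJIMLm

Answer: pGjVqshuhcJIMLm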